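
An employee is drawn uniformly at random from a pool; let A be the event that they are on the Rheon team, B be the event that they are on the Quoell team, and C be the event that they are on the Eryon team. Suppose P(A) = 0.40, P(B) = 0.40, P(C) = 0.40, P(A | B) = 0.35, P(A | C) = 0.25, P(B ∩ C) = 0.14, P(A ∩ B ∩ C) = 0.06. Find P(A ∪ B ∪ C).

P(A ∩ B) = P(B)·P(A|B) = 0.40 × 0.35 = 0.14
P(A ∩ C) = P(C)·P(A|C) = 0.40 × 0.25 = 0.10
By inclusion–exclusion:
P(A ∪ B ∪ C) = 0.40 + 0.40 + 0.40 − 0.14 − 0.10 − 0.14 + 0.06 = 0.88

0.88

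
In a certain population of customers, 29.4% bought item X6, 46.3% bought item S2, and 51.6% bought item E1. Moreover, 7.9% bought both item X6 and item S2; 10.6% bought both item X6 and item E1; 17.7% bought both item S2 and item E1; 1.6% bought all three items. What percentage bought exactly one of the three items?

By inclusion–exclusion (exactly-one form):
P(exactly one) = 29.4 + 46.3 + 51.6 − 2·7.9 − 2·10.6 − 2·17.7 + 3·1.6 = 59.7%

59.7%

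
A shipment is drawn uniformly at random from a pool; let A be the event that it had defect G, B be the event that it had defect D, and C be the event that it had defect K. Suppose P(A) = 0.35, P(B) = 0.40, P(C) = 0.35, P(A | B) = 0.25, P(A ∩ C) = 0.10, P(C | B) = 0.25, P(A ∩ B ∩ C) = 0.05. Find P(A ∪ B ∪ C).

0.85

P(A ∩ B) = P(B)·P(A|B) = 0.40 × 0.25 = 0.10
P(B ∩ C) = P(B)·P(C|B) = 0.40 × 0.25 = 0.10
By inclusion–exclusion:
P(A ∪ B ∪ C) = 0.35 + 0.40 + 0.35 − 0.10 − 0.10 − 0.10 + 0.05 = 0.85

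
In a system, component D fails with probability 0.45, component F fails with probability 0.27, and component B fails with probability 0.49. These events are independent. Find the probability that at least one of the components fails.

P(none) = (1 − 0.45) × (1 − 0.27) × (1 − 0.49) = 0.55 × 0.73 × 0.51 = 0.204765
P(at least one) = 1 − 0.204765 = 0.795235

0.795235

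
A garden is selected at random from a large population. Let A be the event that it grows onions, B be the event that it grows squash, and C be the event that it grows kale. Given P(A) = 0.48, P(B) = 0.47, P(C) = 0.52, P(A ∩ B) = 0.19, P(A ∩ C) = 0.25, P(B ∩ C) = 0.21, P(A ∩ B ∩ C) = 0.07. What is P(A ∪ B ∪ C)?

Inclusion–exclusion gives
P(A ∪ B ∪ C) = 0.48 + 0.47 + 0.52 − 0.19 − 0.25 − 0.21 + 0.07 = 0.89

0.89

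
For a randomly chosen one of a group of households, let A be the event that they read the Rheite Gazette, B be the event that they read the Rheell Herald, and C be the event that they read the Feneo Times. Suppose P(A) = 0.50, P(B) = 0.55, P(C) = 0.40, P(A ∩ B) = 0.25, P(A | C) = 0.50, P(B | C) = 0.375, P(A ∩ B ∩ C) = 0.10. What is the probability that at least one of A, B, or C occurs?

0.95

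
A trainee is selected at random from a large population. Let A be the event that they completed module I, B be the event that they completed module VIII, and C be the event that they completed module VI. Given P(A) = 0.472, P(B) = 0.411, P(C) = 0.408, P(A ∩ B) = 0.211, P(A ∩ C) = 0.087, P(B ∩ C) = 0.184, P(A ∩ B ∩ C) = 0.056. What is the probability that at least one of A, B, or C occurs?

0.865

P(A ∪ B ∪ C) = 0.472 + 0.411 + 0.408 − 0.211 − 0.087 − 0.184 + 0.056 = 0.865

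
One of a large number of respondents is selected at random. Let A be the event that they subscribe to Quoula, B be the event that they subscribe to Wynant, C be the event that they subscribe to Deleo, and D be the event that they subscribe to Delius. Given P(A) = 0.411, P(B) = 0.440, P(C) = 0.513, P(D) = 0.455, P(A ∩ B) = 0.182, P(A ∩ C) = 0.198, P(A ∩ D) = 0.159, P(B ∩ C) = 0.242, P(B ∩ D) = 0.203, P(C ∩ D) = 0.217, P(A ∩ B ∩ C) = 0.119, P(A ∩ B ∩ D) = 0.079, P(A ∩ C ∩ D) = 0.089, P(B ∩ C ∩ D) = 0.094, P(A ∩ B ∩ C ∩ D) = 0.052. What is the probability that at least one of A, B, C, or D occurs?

0.947

P(A ∪ B ∪ C ∪ D) = 0.411 + 0.440 + 0.513 + 0.455 − 0.182 − 0.198 − 0.159 − 0.242 − 0.203 − 0.217 + 0.119 + 0.079 + 0.089 + 0.094 − 0.052 = 0.947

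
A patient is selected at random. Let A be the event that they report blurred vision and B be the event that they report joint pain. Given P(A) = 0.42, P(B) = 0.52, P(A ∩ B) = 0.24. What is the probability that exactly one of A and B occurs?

0.46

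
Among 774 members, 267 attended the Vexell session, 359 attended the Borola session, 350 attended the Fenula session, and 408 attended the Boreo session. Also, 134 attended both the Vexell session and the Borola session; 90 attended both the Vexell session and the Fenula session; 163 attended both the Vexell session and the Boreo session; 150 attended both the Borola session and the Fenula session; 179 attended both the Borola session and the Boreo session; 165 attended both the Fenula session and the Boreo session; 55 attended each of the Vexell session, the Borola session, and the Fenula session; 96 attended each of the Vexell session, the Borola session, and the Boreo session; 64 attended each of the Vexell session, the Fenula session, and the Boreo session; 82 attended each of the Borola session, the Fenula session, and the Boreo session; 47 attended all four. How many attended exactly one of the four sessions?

Using the inclusion–exclusion count for exactly one event:
N(exactly one) = 267 + 359 + 350 + 408 − 2·134 − 2·90 − 2·163 − 2·150 − 2·179 − 2·165 + 3·55 + 3·96 + 3·64 + 3·82 − 4·47 = 325

325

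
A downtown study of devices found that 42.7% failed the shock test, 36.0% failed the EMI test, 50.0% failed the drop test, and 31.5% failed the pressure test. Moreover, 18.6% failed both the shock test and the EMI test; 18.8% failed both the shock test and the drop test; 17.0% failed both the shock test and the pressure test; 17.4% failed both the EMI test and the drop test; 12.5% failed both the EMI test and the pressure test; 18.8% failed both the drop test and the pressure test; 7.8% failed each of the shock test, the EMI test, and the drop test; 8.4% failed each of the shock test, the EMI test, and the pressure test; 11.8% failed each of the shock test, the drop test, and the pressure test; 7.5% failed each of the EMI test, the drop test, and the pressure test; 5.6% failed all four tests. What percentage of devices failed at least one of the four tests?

87.0%

P(≥1) = 42.7 + 36.0 + 50.0 + 31.5 − 18.6 − 18.8 − 17.0 − 17.4 − 12.5 − 18.8 + 7.8 + 8.4 + 11.8 + 7.5 − 5.6 = 87.0%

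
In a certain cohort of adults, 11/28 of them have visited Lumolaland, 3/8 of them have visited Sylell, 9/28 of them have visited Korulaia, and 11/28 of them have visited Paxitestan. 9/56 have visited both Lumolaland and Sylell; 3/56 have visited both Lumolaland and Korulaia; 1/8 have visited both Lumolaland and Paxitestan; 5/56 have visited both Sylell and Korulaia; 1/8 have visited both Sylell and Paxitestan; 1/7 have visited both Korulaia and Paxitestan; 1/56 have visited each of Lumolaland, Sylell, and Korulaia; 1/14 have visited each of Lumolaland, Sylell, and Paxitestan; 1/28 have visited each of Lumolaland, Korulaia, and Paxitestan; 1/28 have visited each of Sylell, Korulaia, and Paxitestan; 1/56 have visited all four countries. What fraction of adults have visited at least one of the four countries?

13/14

By inclusion-exclusion,
P(≥1) = 11/28 + 3/8 + 9/28 + 11/28 − 9/56 − 3/56 − 1/8 − 5/56 − 1/8 − 1/7 + 1/56 + 1/14 + 1/28 + 1/28 − 1/56 = 13/14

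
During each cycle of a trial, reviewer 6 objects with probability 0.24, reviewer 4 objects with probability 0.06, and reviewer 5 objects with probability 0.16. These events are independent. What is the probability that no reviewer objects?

Independence gives P(none) = ∏(1 − pᵢ).
P(none) = (1 − 0.24) × (1 − 0.06) × (1 − 0.16) = 0.76 × 0.94 × 0.84 = 0.600096

0.600096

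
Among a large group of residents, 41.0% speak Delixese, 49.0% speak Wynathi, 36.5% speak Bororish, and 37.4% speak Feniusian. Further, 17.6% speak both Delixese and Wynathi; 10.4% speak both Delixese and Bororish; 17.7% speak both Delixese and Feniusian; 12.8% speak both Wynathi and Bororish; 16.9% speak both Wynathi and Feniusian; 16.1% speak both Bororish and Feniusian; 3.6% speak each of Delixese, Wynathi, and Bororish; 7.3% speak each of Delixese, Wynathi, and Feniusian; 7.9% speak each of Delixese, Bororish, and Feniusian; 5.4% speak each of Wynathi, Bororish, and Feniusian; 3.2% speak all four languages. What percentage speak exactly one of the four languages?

40.7%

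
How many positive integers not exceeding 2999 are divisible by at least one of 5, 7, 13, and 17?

floor(2999/5) + floor(2999/7) + floor(2999/13) + floor(2999/17) − floor(2999/35) − floor(2999/65) − floor(2999/85) − floor(2999/91) − floor(2999/119) − floor(2999/221) + floor(2999/455) + floor(2999/595) + floor(2999/1105) + floor(2999/1547) − floor(2999/7735) = 599 + 428 + 230 + 176 − 85 − 46 − 35 − 32 − 25 − 13 + 6 + 5 + 2 + 1 − 0 = 1211

1211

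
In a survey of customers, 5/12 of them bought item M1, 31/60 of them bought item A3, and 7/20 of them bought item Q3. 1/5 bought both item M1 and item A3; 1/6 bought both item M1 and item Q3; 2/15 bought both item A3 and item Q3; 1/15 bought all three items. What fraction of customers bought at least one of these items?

P(at least one) = 5/12 + 31/60 + 7/20 − 1/5 − 1/6 − 2/15 + 1/15 = 17/20

17/20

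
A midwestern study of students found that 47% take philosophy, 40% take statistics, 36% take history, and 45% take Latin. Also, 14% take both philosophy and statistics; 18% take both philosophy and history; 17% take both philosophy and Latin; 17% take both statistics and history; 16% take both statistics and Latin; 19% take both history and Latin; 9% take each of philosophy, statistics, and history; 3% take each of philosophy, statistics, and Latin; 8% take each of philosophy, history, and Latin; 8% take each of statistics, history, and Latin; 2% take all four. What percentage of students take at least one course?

93%

P(≥1) = 47 + 40 + 36 + 45 − 14 − 18 − 17 − 17 − 16 − 19 + 9 + 3 + 8 + 8 − 2 = 93%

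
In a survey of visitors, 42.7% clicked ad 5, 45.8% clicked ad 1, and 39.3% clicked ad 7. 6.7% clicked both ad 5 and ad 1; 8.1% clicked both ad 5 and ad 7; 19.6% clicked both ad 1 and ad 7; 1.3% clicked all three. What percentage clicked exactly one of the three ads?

P(exactly one) = 42.7 + 45.8 + 39.3 − 2·6.7 − 2·8.1 − 2·19.6 + 3·1.3 = 62.9%

62.9%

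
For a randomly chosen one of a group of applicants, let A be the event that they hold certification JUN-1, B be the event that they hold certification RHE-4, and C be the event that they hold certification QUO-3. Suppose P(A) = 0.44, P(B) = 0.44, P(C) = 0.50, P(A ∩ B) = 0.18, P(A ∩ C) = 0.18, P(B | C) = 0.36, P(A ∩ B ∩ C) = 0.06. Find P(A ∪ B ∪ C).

P(B ∩ C) = P(C)·P(B|C) = 0.50 × 0.36 = 0.18
Apply inclusion-exclusion:
P(A ∪ B ∪ C) = 0.44 + 0.44 + 0.50 − 0.18 − 0.18 − 0.18 + 0.06 = 0.90

0.90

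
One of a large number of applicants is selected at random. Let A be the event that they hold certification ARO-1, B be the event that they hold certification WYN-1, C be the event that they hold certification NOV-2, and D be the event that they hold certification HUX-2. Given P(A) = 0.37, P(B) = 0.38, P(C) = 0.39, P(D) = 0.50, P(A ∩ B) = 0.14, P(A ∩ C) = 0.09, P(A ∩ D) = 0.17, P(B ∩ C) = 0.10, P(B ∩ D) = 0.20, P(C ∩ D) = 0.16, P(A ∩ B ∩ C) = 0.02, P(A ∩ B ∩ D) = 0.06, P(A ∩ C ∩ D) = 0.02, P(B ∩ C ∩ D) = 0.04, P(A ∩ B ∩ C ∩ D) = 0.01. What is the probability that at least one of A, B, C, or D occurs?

0.91

By inclusion–exclusion:
P(A ∪ B ∪ C ∪ D) = 0.37 + 0.38 + 0.39 + 0.50 − 0.14 − 0.09 − 0.17 − 0.10 − 0.20 − 0.16 + 0.02 + 0.06 + 0.02 + 0.04 − 0.01 = 0.91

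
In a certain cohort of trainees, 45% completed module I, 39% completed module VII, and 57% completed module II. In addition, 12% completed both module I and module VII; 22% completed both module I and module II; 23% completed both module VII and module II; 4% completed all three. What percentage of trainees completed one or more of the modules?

88%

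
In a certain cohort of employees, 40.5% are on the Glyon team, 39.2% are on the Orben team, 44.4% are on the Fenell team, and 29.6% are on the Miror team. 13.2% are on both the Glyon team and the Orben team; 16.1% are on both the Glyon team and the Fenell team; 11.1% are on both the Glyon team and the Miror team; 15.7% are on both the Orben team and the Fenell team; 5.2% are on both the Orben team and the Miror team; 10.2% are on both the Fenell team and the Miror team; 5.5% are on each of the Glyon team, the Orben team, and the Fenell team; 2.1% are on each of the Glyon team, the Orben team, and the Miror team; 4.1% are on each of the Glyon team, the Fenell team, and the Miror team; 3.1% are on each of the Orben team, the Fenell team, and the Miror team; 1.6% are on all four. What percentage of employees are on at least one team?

95.4%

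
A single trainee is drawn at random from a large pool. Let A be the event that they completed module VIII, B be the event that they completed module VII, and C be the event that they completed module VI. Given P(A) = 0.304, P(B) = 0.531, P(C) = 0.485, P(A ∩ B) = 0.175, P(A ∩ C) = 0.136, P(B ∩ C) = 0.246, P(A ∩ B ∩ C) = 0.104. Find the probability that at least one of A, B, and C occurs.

By inclusion-exclusion,
P(A ∪ B ∪ C) = 0.304 + 0.531 + 0.485 − 0.175 − 0.136 − 0.246 + 0.104 = 0.867

0.867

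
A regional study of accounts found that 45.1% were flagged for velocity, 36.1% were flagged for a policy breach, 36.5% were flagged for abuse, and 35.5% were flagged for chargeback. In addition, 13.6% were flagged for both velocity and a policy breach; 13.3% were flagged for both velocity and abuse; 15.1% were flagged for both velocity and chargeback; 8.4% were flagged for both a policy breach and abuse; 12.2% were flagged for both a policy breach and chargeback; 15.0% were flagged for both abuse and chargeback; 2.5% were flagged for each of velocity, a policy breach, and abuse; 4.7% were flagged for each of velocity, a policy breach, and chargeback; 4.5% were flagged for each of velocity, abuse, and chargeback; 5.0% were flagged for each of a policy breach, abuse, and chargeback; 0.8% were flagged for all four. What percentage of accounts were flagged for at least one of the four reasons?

Inclusion–exclusion gives
P(at least one) = 45.1 + 36.1 + 36.5 + 35.5 − 13.6 − 13.3 − 15.1 − 8.4 − 12.2 − 15.0 + 2.5 + 4.7 + 4.5 + 5.0 − 0.8 = 91.5%

91.5%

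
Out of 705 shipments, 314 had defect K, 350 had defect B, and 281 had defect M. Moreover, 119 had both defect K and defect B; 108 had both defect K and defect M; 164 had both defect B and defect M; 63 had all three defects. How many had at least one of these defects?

617

By inclusion–exclusion:
|at least one| = 314 + 350 + 281 − 119 − 108 − 164 + 63 = 617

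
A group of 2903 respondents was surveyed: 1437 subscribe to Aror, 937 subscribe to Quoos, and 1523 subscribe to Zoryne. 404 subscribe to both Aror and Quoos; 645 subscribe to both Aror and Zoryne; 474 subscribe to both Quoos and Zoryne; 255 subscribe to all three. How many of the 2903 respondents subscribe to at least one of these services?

By inclusion-exclusion,
|union| = 1437 + 937 + 1523 − 404 − 645 − 474 + 255 = 2629

2629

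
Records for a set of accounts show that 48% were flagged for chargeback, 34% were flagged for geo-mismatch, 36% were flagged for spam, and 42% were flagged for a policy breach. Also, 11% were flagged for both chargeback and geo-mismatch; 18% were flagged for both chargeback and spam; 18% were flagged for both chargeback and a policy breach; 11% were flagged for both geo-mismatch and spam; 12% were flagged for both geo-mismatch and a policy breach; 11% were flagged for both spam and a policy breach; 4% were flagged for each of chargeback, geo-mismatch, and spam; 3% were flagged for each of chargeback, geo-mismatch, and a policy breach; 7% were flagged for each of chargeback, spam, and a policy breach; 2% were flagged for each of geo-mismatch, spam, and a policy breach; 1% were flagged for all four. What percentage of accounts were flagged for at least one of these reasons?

94%

Using inclusion–exclusion:
P(≥1) = 48 + 34 + 36 + 42 − 11 − 18 − 18 − 11 − 12 − 11 + 4 + 3 + 7 + 2 − 1 = 94%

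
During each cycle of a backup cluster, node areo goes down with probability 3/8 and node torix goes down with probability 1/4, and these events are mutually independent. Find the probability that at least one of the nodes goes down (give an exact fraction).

17/32

Since the events are independent, P(none) is the product of the individual non-occurrence probabilities.
P(none) = (1 − 3/8) × (1 − 1/4) = 5/8 × 3/4 = 15/32
P(at least one) = 1 − 15/32 = 17/32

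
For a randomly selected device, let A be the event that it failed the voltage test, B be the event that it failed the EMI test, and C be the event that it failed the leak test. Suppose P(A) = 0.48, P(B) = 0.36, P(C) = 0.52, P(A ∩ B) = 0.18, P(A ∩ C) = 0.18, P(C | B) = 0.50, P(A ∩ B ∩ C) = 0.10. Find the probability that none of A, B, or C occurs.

0.08

P(B ∩ C) = P(B)·P(C|B) = 0.36 × 0.50 = 0.18
P(A ∪ B ∪ C) = 0.48 + 0.36 + 0.52 − 0.18 − 0.18 − 0.18 + 0.10 = 0.92
P(none) = 1 − 0.92 = 0.08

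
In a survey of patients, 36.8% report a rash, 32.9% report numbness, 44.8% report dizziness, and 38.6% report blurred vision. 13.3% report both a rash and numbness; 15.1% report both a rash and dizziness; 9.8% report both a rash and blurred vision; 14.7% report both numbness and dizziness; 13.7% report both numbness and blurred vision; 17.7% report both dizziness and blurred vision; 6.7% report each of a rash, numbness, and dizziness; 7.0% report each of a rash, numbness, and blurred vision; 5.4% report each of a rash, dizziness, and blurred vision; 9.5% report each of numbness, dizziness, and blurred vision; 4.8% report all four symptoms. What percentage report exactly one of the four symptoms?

Using the inclusion–exclusion count for exactly one event:
P(exactly one) = 36.8 + 32.9 + 44.8 + 38.6 − 2·13.3 − 2·15.1 − 2·9.8 − 2·14.7 − 2·13.7 − 2·17.7 + 3·6.7 + 3·7.0 + 3·5.4 + 3·9.5 − 4·4.8 = 51.1%

51.1%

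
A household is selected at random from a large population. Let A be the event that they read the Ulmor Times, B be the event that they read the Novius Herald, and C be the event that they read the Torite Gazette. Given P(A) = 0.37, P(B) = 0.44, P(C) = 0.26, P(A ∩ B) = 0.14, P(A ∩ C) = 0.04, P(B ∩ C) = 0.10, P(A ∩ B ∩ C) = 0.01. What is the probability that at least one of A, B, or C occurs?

0.80

P(A ∪ B ∪ C) = 0.37 + 0.44 + 0.26 − 0.14 − 0.04 − 0.10 + 0.01 = 0.80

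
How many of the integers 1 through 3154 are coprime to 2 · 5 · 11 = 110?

1577 + 630 + 286 − 315 − 143 − 57 + 28 = 2006
3154 − 2006 = 1148

1148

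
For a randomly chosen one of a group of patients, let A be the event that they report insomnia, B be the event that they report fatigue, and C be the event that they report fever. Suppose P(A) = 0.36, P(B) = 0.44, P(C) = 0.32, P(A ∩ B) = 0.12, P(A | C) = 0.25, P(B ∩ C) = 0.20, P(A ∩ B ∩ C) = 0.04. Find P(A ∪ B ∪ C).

P(A ∩ C) = P(C)·P(A|C) = 0.32 × 0.25 = 0.08
P(A ∪ B ∪ C) = 0.36 + 0.44 + 0.32 − 0.12 − 0.08 − 0.20 + 0.04 = 0.76

0.76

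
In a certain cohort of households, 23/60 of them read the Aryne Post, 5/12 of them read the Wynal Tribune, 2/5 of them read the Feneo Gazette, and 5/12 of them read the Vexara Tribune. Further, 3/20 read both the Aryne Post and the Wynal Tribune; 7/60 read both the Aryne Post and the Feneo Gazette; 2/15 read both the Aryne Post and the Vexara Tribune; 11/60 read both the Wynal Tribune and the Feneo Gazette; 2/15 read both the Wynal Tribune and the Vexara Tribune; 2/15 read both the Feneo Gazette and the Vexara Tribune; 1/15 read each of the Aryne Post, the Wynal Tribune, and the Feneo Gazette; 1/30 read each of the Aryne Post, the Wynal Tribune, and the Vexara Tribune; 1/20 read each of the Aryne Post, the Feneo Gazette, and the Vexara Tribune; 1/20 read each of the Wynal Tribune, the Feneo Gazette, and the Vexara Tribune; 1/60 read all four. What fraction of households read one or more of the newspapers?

19/20

Inclusion–exclusion gives
P(union) = 23/60 + 5/12 + 2/5 + 5/12 − 3/20 − 7/60 − 2/15 − 11/60 − 2/15 − 2/15 + 1/15 + 1/30 + 1/20 + 1/20 − 1/60 = 19/20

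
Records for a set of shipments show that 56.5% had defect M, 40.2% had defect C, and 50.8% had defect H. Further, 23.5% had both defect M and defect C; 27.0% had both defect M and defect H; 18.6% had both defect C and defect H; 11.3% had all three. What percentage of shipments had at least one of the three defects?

89.7%

P(union) = 56.5 + 40.2 + 50.8 − 23.5 − 27.0 − 18.6 + 11.3 = 89.7%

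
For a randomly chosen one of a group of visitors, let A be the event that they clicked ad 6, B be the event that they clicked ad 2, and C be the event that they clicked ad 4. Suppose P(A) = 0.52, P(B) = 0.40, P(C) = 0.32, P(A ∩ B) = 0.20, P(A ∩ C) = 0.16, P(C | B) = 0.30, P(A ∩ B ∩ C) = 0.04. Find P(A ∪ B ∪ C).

0.80

P(B ∩ C) = P(B)·P(C|B) = 0.40 × 0.30 = 0.12
P(A ∪ B ∪ C) = 0.52 + 0.40 + 0.32 − 0.20 − 0.16 − 0.12 + 0.04 = 0.80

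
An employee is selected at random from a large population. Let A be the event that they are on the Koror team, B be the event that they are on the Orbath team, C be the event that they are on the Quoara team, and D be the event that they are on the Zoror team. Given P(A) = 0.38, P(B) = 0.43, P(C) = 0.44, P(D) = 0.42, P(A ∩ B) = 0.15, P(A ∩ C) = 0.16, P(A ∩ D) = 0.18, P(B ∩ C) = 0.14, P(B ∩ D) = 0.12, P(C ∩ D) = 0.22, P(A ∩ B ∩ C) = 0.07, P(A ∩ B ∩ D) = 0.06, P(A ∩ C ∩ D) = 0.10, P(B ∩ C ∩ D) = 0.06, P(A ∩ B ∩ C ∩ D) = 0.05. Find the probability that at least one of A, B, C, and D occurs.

0.94

By inclusion–exclusion:
P(A ∪ B ∪ C ∪ D) = 0.38 + 0.43 + 0.44 + 0.42 − 0.15 − 0.16 − 0.18 − 0.14 − 0.12 − 0.22 + 0.07 + 0.06 + 0.10 + 0.06 − 0.05 = 0.94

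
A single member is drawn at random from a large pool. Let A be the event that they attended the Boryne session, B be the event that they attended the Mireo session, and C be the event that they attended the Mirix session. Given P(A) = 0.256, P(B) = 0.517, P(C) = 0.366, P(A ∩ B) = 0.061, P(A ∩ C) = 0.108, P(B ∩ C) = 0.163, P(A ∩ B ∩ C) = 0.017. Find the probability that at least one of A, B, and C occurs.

0.824

P(A ∪ B ∪ C) = 0.256 + 0.517 + 0.366 − 0.061 − 0.108 − 0.163 + 0.017 = 0.824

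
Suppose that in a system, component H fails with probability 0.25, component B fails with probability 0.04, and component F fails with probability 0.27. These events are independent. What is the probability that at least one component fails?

0.4744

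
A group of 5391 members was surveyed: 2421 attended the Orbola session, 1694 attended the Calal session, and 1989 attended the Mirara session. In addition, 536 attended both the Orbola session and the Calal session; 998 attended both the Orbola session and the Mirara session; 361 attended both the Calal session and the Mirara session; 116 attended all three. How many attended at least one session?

|at least one| = 2421 + 1694 + 1989 − 536 − 998 − 361 + 116 = 4325

4325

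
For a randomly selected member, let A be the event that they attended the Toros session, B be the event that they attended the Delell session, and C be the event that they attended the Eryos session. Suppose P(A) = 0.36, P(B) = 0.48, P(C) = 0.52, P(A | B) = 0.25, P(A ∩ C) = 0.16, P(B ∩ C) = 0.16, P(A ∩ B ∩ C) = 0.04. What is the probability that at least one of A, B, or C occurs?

P(A ∩ B) = P(B)·P(A|B) = 0.48 × 0.25 = 0.12
Using inclusion–exclusion:
P(A ∪ B ∪ C) = 0.36 + 0.48 + 0.52 − 0.12 − 0.16 − 0.16 + 0.04 = 0.96

0.96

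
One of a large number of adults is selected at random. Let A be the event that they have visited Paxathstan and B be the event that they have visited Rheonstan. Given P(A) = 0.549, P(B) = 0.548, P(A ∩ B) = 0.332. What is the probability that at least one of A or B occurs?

By inclusion-exclusion,
P(A ∪ B) = 0.549 + 0.548 − 0.332 = 0.765

0.765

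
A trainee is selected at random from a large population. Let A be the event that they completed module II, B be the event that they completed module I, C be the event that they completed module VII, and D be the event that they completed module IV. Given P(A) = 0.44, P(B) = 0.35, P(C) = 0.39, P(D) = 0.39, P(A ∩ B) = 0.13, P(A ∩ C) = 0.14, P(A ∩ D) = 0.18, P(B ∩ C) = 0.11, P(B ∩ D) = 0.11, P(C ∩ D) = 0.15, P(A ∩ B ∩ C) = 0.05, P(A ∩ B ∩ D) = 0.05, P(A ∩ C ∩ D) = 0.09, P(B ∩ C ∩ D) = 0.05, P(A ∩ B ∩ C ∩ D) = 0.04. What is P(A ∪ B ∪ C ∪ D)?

0.95

Inclusion–exclusion gives
P(A ∪ B ∪ C ∪ D) = 0.44 + 0.35 + 0.39 + 0.39 − 0.13 − 0.14 − 0.18 − 0.11 − 0.11 − 0.15 + 0.05 + 0.05 + 0.09 + 0.05 − 0.04 = 0.95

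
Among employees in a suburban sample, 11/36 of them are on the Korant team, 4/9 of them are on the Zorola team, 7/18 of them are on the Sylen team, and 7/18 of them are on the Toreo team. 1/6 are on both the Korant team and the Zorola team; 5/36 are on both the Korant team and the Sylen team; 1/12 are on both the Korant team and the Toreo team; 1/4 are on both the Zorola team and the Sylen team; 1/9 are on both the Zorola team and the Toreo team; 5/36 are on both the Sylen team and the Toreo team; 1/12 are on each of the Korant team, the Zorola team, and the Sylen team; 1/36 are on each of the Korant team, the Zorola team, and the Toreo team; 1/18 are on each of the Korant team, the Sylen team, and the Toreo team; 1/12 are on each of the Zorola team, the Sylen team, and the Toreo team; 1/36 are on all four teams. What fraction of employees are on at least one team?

31/36

By inclusion-exclusion,
P(at least one) = 11/36 + 4/9 + 7/18 + 7/18 − 1/6 − 5/36 − 1/12 − 1/4 − 1/9 − 5/36 + 1/12 + 1/36 + 1/18 + 1/12 − 1/36 = 31/36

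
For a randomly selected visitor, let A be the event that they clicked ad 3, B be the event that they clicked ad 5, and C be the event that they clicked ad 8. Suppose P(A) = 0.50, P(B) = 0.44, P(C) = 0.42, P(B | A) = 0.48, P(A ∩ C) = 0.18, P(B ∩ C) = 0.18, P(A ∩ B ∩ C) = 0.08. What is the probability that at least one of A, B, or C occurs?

0.84

P(A ∩ B) = P(A)·P(B|A) = 0.50 × 0.48 = 0.24
P(A ∪ B ∪ C) = 0.50 + 0.44 + 0.42 − 0.24 − 0.18 − 0.18 + 0.08 = 0.84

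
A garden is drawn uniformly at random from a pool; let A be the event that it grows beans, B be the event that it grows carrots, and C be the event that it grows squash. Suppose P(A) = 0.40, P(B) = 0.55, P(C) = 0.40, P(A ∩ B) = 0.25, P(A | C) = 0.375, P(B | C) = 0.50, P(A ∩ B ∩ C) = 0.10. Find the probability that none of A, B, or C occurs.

0.15

P(A ∩ C) = P(C)·P(A|C) = 0.40 × 0.375 = 0.15
P(B ∩ C) = P(C)·P(B|C) = 0.40 × 0.50 = 0.20
Using inclusion–exclusion:
P(A ∪ B ∪ C) = 0.40 + 0.55 + 0.40 − 0.25 − 0.15 − 0.20 + 0.10 = 0.85
P(none) = 1 − 0.85 = 0.15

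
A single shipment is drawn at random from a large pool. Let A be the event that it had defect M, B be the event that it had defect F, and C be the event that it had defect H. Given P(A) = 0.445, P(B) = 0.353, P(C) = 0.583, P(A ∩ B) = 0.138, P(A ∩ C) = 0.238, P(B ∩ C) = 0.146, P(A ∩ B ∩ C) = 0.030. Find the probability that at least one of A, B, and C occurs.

0.889

By inclusion–exclusion:
P(A ∪ B ∪ C) = 0.445 + 0.353 + 0.583 − 0.138 − 0.238 − 0.146 + 0.030 = 0.889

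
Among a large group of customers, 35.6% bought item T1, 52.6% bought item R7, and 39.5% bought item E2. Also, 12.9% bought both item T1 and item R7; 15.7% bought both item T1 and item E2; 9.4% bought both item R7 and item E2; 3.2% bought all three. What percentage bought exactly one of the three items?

61.3%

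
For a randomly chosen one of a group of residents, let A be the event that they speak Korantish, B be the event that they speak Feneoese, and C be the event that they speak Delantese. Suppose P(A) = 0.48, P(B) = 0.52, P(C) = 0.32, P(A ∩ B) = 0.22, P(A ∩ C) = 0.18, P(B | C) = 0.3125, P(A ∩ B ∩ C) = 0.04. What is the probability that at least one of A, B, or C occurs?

0.86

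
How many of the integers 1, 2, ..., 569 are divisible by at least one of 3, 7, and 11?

189 + 81 + 51 − 27 − 17 − 7 + 2 = 272

272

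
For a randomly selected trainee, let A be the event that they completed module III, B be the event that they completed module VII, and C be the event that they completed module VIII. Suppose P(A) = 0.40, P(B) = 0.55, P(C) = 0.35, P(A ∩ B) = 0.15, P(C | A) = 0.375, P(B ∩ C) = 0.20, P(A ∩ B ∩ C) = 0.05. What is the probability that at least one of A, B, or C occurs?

P(A ∩ C) = P(A)·P(C|A) = 0.40 × 0.375 = 0.15
Apply inclusion-exclusion:
P(A ∪ B ∪ C) = 0.40 + 0.55 + 0.35 − 0.15 − 0.15 − 0.20 + 0.05 = 0.85

0.85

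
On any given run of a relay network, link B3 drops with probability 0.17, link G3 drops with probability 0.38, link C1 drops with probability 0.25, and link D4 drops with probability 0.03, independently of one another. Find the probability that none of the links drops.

0.3743715

P(none) = (1 − 0.17) × (1 − 0.38) × (1 − 0.25) × (1 − 0.03) = 0.83 × 0.62 × 0.75 × 0.97 = 0.3743715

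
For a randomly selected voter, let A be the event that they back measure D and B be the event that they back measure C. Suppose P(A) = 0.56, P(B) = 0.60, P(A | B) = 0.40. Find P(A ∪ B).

0.92

P(A ∩ B) = P(B)·P(A|B) = 0.60 × 0.40 = 0.24
Using inclusion–exclusion:
P(A ∪ B) = 0.56 + 0.60 − 0.24 = 0.92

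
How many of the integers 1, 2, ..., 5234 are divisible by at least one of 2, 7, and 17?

3123

Inclusion–exclusion gives
floor(5234/2) + floor(5234/7) + floor(5234/17) − floor(5234/14) − floor(5234/34) − floor(5234/119) + floor(5234/238) = 2617 + 747 + 307 − 373 − 153 − 43 + 21 = 3123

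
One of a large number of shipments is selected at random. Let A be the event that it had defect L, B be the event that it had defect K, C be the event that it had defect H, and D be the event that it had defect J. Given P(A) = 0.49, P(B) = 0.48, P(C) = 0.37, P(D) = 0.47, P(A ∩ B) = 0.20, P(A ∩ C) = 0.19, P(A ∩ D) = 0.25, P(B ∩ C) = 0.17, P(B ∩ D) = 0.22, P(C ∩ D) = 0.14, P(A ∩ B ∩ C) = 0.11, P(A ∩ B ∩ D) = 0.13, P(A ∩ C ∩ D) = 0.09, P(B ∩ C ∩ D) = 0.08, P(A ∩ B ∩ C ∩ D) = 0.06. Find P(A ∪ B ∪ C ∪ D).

0.99

Using inclusion–exclusion:
P(A ∪ B ∪ C ∪ D) = 0.49 + 0.48 + 0.37 + 0.47 − 0.20 − 0.19 − 0.25 − 0.17 − 0.22 − 0.14 + 0.11 + 0.13 + 0.09 + 0.08 − 0.06 = 0.99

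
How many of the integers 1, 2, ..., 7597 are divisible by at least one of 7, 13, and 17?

By inclusion–exclusion:
1085 + 584 + 446 − 83 − 63 − 34 + 4 = 1939

1939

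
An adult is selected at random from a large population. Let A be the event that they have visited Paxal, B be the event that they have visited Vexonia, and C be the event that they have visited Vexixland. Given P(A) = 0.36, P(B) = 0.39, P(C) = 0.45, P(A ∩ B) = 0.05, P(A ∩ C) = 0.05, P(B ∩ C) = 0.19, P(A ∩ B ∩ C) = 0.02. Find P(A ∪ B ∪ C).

Inclusion–exclusion gives
P(A ∪ B ∪ C) = 0.36 + 0.39 + 0.45 − 0.05 − 0.05 − 0.19 + 0.02 = 0.93

0.93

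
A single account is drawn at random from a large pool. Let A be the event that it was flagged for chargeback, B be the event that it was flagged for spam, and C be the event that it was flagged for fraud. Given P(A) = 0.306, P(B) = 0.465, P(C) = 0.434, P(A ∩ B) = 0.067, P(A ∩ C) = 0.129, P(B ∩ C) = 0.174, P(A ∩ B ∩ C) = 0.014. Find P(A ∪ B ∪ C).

0.849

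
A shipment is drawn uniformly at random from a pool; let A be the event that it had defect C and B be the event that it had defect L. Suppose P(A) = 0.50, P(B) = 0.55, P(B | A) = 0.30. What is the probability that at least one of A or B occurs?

0.90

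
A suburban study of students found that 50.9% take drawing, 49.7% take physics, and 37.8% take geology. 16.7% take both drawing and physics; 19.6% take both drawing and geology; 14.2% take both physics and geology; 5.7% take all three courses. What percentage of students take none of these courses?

6.4%

Apply inclusion-exclusion:
P(at least one) = 50.9 + 49.7 + 37.8 − 16.7 − 19.6 − 14.2 + 5.7 = 93.6%
P(none) = 100% − 93.6% = 6.4%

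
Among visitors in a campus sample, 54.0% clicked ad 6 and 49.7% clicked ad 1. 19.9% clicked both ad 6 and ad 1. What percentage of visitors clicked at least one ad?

Apply inclusion-exclusion:
P(union) = 54.0 + 49.7 − 19.9 = 83.8%

83.8%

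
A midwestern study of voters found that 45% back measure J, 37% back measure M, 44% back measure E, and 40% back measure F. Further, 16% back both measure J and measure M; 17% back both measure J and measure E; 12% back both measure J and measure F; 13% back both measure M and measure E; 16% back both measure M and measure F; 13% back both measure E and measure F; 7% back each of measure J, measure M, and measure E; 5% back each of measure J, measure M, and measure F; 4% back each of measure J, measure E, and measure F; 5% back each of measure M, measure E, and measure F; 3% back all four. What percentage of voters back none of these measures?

3%

Apply inclusion-exclusion:
P(at least one) = 45 + 37 + 44 + 40 − 16 − 17 − 12 − 13 − 16 − 13 + 7 + 5 + 4 + 5 − 3 = 97%
P(none) = 100% − 97% = 3%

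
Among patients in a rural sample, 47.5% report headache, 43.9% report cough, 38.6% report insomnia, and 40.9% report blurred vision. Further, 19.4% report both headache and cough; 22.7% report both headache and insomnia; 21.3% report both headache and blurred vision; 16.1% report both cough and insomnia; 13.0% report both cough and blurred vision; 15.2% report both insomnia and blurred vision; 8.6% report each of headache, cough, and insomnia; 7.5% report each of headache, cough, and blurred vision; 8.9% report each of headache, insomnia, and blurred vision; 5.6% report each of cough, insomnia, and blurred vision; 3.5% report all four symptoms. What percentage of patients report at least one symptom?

P(at least one) = 47.5 + 43.9 + 38.6 + 40.9 − 19.4 − 22.7 − 21.3 − 16.1 − 13.0 − 15.2 + 8.6 + 7.5 + 8.9 + 5.6 − 3.5 = 90.3%

90.3%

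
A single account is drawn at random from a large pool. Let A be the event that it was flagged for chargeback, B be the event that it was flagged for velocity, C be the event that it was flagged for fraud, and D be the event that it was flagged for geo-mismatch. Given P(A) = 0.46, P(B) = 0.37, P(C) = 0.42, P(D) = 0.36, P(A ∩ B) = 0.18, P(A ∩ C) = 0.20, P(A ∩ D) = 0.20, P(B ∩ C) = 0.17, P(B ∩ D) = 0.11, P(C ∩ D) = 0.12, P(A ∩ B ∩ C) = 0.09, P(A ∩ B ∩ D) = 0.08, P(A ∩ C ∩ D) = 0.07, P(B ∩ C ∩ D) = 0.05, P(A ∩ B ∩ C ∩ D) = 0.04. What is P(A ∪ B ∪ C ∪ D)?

0.88

P(A ∪ B ∪ C ∪ D) = 0.46 + 0.37 + 0.42 + 0.36 − 0.18 − 0.20 − 0.20 − 0.17 − 0.11 − 0.12 + 0.09 + 0.08 + 0.07 + 0.05 − 0.04 = 0.88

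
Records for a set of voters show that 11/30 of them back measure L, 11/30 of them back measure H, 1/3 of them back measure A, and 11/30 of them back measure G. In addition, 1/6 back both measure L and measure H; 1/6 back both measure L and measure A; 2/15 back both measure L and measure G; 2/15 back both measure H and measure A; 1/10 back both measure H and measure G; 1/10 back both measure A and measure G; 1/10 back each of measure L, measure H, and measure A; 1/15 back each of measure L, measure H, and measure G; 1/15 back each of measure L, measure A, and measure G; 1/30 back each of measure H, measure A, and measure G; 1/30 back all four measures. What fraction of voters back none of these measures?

2/15

Apply inclusion-exclusion:
P(≥1) = 11/30 + 11/30 + 1/3 + 11/30 − 1/6 − 1/6 − 2/15 − 2/15 − 1/10 − 1/10 + 1/10 + 1/15 + 1/15 + 1/30 − 1/30 = 13/15
P(none) = 1 − 13/15 = 2/15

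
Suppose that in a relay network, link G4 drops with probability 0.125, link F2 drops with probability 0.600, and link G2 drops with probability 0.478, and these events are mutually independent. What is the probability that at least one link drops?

P(none) = (1 − 0.125) × (1 − 0.600) × (1 − 0.478) = 0.875 × 0.400 × 0.522 = 0.1827
P(at least one) = 1 − 0.1827 = 0.8173

0.8173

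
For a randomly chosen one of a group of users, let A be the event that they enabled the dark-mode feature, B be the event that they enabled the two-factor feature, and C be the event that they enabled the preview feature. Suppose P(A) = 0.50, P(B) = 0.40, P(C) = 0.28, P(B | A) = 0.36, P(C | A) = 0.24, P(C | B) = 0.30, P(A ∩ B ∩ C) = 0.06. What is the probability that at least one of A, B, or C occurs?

0.82

P(A ∩ B) = P(A)·P(B|A) = 0.50 × 0.36 = 0.18
P(A ∩ C) = P(A)·P(C|A) = 0.50 × 0.24 = 0.12
P(B ∩ C) = P(B)·P(C|B) = 0.40 × 0.30 = 0.12
Inclusion–exclusion gives
P(A ∪ B ∪ C) = 0.50 + 0.40 + 0.28 − 0.18 − 0.12 − 0.12 + 0.06 = 0.82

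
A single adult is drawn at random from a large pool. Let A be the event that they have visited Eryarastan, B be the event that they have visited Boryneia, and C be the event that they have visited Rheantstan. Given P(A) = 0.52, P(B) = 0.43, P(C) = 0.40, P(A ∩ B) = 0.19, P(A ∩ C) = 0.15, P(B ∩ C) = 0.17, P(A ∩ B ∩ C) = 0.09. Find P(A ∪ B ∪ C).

Apply inclusion-exclusion:
P(A ∪ B ∪ C) = 0.52 + 0.43 + 0.40 − 0.19 − 0.15 − 0.17 + 0.09 = 0.93

0.93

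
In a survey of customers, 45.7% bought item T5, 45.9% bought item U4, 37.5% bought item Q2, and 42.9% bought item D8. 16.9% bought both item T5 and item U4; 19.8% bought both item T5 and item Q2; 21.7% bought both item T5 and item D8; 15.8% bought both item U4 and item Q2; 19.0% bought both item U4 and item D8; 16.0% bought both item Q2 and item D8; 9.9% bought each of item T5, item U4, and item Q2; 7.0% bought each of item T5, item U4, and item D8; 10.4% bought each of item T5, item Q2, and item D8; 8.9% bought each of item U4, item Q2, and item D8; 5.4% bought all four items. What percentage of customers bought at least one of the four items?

93.6%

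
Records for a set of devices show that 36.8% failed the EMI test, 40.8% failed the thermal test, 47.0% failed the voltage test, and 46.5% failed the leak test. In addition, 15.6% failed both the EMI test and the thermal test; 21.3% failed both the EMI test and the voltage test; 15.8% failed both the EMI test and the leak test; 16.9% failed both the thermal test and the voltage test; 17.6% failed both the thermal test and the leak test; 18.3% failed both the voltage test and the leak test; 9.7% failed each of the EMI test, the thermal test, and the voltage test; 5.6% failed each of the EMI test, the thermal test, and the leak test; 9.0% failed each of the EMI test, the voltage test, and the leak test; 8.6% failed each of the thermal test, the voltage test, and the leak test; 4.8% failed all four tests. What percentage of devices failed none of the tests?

P(union) = 36.8 + 40.8 + 47.0 + 46.5 − 15.6 − 21.3 − 15.8 − 16.9 − 17.6 − 18.3 + 9.7 + 5.6 + 9.0 + 8.6 − 4.8 = 93.7%
P(none) = 100% − 93.7% = 6.3%

6.3%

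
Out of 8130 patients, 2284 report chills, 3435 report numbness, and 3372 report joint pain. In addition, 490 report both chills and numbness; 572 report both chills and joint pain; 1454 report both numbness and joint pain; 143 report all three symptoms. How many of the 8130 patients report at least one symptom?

6718

|at least one| = 2284 + 3435 + 3372 − 490 − 572 − 1454 + 143 = 6718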